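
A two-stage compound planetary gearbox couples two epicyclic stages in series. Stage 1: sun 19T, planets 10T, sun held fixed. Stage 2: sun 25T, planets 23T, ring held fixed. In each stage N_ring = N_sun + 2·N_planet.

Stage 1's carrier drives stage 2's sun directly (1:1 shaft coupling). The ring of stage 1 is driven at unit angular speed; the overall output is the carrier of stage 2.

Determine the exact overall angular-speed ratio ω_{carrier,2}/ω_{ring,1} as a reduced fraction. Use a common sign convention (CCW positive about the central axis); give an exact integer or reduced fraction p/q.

Stage 1: N_ring = 19 + 2·10 = 39
Stage 1: 19(ω_s−ω_c) = −39(ω_r−ω_c),  ω_s=0, ω_r=1
Stage 1: 19(0−ω_c) = −39(1−ω_c)  ⇒  58ω_c = 39  ⇒  ω_c = 39/58
  ⇒ ω_c¹/ω_r¹ = 39/58
Stage 2: N_ring = 25 + 2·23 = 71
Stage 2: 25(ω_s−ω_c) = −71(ω_r−ω_c),  ω_r=0, ω_s=1
Stage 2: 25(1−ω_c) = −71(0−ω_c)  ⇒  96ω_c = 25  ⇒  ω_c = 25/96
  ⇒ ω_c²/ω_s² = 25/96
Coupling ω_s² = ω_c¹ ⇒ overall = 39/58 × 25/96 = 325/1856

325/1856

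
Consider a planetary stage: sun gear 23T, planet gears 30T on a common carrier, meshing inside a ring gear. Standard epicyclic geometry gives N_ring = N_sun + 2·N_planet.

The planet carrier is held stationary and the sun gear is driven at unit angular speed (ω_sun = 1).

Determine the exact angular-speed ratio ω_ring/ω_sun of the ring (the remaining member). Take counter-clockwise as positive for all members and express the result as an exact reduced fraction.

N_ring = 23 + 2·30 = 83
23(ω_s−ω_c) = −83(ω_r−ω_c),  ω_c=0, ω_s=1
ω_r = 0 − (23/83)(1−0) = -23/83
ω_r/ω_s = -23/83

-23/83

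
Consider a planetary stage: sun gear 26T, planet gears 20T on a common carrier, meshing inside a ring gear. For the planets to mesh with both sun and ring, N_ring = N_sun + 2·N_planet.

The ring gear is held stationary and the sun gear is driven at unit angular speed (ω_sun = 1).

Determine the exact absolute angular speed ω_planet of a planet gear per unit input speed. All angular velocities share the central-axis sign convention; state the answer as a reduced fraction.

-13/20

N_ring = 26 + 2·20 = 66
26(ω_s−ω_c) = −66(ω_r−ω_c),  ω_r=0, ω_s=1
26(1−ω_c) = −66(0−ω_c)  ⇒  92ω_c = 26  ⇒  ω_c = 13/46
sun–planet: 26·(1−13/46) = −20·(ω_p−ω_c)  ⇒  ω_p−ω_c = −(26/20)·(33/46) = -429/460
ω_p = 13/46 − 429/460 = -13/20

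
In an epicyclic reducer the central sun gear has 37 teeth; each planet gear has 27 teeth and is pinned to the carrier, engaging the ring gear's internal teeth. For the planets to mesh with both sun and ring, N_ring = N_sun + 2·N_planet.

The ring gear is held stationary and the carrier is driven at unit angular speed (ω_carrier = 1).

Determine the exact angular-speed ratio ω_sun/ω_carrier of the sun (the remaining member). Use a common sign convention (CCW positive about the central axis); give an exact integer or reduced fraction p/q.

N_ring = 37 + 2·27 = 91
37(ω_s−ω_c) = −91(ω_r−ω_c),  ω_r=0, ω_c=1
ω_s = 1 − (91/37)(0−1) = 128/37
ω_s/ω_c = 128/37

128/37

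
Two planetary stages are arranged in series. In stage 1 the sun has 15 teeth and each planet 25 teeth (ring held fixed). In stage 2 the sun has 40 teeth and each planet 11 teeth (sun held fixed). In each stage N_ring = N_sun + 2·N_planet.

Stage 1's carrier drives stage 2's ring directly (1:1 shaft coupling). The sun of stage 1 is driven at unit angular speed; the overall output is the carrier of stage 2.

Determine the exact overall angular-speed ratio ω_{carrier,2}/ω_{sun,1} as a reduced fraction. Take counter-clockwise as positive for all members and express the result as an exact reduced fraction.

31/272

Stage 1: N_ring = 15 + 2·25 = 65
Stage 1: 15(ω_s−ω_c) = −65(ω_r−ω_c),  ω_r=0, ω_s=1
Stage 1: 15(1−ω_c) = −65(0−ω_c)  ⇒  80ω_c = 15  ⇒  ω_c = 3/16
  ⇒ ω_c¹/ω_s¹ = 3/16
Stage 2: N_ring = 40 + 2·11 = 62
Stage 2: 40(ω_s−ω_c) = −62(ω_r−ω_c),  ω_s=0, ω_r=1
Stage 2: 40(0−ω_c) = −62(1−ω_c)  ⇒  102ω_c = 62  ⇒  ω_c = 31/51
  ⇒ ω_c²/ω_r² = 31/51
Coupling ω_r² = ω_c¹ ⇒ overall = 3/16 × 31/51 = 31/272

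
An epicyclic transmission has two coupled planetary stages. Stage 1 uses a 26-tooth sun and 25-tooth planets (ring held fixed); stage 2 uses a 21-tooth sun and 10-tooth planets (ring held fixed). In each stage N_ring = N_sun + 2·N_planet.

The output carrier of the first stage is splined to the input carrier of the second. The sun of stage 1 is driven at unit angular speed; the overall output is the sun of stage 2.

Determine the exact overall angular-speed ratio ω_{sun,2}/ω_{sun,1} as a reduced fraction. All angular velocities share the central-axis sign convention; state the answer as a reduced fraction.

806/1071

Stage 1: N_ring = 26 + 2·25 = 76
Stage 1: 26(ω_s−ω_c) = −76(ω_r−ω_c),  ω_r=0, ω_s=1
Stage 1: 26(1−ω_c) = −76(0−ω_c)  ⇒  102ω_c = 26  ⇒  ω_c = 13/51
  ⇒ ω_c¹/ω_s¹ = 13/51
Stage 2: N_ring = 21 + 2·10 = 41
Stage 2: 21(ω_s−ω_c) = −41(ω_r−ω_c),  ω_r=0, ω_c=1
Stage 2: ω_s = 1 − (41/21)(0−1) = 62/21
  ⇒ ω_s²/ω_c² = 62/21
Coupling ω_c² = ω_c¹ ⇒ overall = 13/51 × 62/21 = 806/1071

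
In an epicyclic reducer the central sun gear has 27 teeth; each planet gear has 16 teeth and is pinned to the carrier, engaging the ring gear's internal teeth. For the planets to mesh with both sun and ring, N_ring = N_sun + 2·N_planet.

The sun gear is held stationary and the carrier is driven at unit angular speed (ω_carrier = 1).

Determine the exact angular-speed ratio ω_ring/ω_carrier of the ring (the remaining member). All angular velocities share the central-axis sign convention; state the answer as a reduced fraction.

N_ring = 27 + 2·16 = 59
27(ω_s−ω_c) = −59(ω_r−ω_c),  ω_s=0, ω_c=1
ω_r = 1 − (27/59)(0−1) = 86/59
ω_r/ω_c = 86/59

86/59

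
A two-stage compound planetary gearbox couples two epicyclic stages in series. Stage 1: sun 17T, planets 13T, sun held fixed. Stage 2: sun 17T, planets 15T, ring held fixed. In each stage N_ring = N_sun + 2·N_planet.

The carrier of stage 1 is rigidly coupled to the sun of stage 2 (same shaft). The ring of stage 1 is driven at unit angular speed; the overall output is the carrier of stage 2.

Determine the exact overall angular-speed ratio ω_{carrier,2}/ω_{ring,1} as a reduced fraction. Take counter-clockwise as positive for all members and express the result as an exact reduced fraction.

731/3840

Stage 1: N_ring = 17 + 2·13 = 43
Stage 1: 17(ω_s−ω_c) = −43(ω_r−ω_c),  ω_s=0, ω_r=1
Stage 1: 17(0−ω_c) = −43(1−ω_c)  ⇒  60ω_c = 43  ⇒  ω_c = 43/60
  ⇒ ω_c¹/ω_r¹ = 43/60
Stage 2: N_ring = 17 + 2·15 = 47
Stage 2: 17(ω_s−ω_c) = −47(ω_r−ω_c),  ω_r=0, ω_s=1
Stage 2: 17(1−ω_c) = −47(0−ω_c)  ⇒  64ω_c = 17  ⇒  ω_c = 17/64
  ⇒ ω_c²/ω_s² = 17/64
Coupling ω_s² = ω_c¹ ⇒ overall = 43/60 × 17/64 = 731/3840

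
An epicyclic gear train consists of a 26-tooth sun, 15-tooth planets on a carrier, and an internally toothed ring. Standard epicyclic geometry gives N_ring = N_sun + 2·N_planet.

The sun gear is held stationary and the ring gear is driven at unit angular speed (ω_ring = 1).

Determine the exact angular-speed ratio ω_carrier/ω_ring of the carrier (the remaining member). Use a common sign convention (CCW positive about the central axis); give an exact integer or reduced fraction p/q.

28/41

N_ring = 26 + 2·15 = 56
26(ω_s−ω_c) = −56(ω_r−ω_c),  ω_s=0, ω_r=1
26(0−ω_c) = −56(1−ω_c)  ⇒  82ω_c = 56  ⇒  ω_c = 28/41
ω_c/ω_r = 28/41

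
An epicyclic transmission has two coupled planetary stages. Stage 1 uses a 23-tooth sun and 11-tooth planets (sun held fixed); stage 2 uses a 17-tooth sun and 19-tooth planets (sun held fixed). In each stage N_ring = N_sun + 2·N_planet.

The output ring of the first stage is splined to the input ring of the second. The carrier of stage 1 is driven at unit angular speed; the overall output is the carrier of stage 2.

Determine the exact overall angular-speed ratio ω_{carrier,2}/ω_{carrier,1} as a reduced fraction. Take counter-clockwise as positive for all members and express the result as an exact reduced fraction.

Stage 1: N_ring = 23 + 2·11 = 45
Stage 1: 23(ω_s−ω_c) = −45(ω_r−ω_c),  ω_s=0, ω_c=1
Stage 1: ω_r = 1 − (23/45)(0−1) = 68/45
  ⇒ ω_r¹/ω_c¹ = 68/45
Stage 2: N_ring = 17 + 2·19 = 55
Stage 2: 17(ω_s−ω_c) = −55(ω_r−ω_c),  ω_s=0, ω_r=1
Stage 2: 17(0−ω_c) = −55(1−ω_c)  ⇒  72ω_c = 55  ⇒  ω_c = 55/72
  ⇒ ω_c²/ω_r² = 55/72
Coupling ω_r² = ω_r¹ ⇒ overall = 68/45 × 55/72 = 187/162

187/162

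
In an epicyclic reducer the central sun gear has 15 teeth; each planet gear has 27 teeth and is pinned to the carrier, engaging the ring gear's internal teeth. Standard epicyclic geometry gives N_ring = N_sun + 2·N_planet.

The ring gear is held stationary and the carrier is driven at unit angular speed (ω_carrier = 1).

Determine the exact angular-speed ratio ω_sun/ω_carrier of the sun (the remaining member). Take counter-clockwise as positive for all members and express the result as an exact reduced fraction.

N_ring = 15 + 2·27 = 69
15(ω_s−ω_c) = −69(ω_r−ω_c),  ω_r=0, ω_c=1
ω_s = 1 − (69/15)(0−1) = 28/5
ω_s/ω_c = 28/5

28/5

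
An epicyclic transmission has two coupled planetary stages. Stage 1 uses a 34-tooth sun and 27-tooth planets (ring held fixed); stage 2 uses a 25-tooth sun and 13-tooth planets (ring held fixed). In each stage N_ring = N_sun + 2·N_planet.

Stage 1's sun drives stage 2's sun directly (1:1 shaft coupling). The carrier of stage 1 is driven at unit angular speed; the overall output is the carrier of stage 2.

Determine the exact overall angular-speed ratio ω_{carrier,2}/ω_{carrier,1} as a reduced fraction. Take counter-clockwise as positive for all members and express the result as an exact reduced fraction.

Stage 1: N_ring = 34 + 2·27 = 88
Stage 1: 34(ω_s−ω_c) = −88(ω_r−ω_c),  ω_r=0, ω_c=1
Stage 1: ω_s = 1 − (88/34)(0−1) = 61/17
  ⇒ ω_s¹/ω_c¹ = 61/17
Stage 2: N_ring = 25 + 2·13 = 51
Stage 2: 25(ω_s−ω_c) = −51(ω_r−ω_c),  ω_r=0, ω_s=1
Stage 2: 25(1−ω_c) = −51(0−ω_c)  ⇒  76ω_c = 25  ⇒  ω_c = 25/76
  ⇒ ω_c²/ω_s² = 25/76
Coupling ω_s² = ω_s¹ ⇒ overall = 61/17 × 25/76 = 1525/1292

1525/1292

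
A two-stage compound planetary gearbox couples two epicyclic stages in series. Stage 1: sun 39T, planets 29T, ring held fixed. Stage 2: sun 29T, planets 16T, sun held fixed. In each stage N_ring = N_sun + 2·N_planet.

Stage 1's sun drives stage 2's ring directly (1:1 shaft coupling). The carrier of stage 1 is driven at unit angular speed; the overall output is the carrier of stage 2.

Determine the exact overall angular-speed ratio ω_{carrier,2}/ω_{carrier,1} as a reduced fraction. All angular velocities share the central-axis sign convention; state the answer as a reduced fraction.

Stage 1: N_ring = 39 + 2·29 = 97
Stage 1: 39(ω_s−ω_c) = −97(ω_r−ω_c),  ω_r=0, ω_c=1
Stage 1: ω_s = 1 − (97/39)(0−1) = 136/39
  ⇒ ω_s¹/ω_c¹ = 136/39
Stage 2: N_ring = 29 + 2·16 = 61
Stage 2: 29(ω_s−ω_c) = −61(ω_r−ω_c),  ω_s=0, ω_r=1
Stage 2: 29(0−ω_c) = −61(1−ω_c)  ⇒  90ω_c = 61  ⇒  ω_c = 61/90
  ⇒ ω_c²/ω_r² = 61/90
Coupling ω_r² = ω_s¹ ⇒ overall = 136/39 × 61/90 = 4148/1755

4148/1755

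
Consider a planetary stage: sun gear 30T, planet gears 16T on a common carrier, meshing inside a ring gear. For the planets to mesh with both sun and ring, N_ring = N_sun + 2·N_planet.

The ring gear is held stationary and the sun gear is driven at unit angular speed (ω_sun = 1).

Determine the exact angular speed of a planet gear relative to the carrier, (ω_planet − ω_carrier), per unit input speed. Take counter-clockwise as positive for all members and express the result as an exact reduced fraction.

N_ring = 30 + 2·16 = 62
30(ω_s−ω_c) = −62(ω_r−ω_c),  ω_r=0, ω_s=1
30(1−ω_c) = −62(0−ω_c)  ⇒  92ω_c = 30  ⇒  ω_c = 15/46
sun–planet: 30·(1−15/46) = −16·(ω_p−ω_c)  ⇒  ω_p−ω_c = −(30/16)·(31/46) = -465/368

-465/368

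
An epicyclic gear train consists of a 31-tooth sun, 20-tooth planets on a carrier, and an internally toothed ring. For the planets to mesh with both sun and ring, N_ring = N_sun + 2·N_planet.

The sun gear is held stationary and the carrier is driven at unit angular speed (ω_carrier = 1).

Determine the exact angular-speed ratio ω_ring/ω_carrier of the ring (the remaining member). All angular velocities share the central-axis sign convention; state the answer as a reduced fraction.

N_ring = 31 + 2·20 = 71
31(ω_s−ω_c) = −71(ω_r−ω_c),  ω_s=0, ω_c=1
ω_r = 1 − (31/71)(0−1) = 102/71
ω_r/ω_c = 102/71

102/71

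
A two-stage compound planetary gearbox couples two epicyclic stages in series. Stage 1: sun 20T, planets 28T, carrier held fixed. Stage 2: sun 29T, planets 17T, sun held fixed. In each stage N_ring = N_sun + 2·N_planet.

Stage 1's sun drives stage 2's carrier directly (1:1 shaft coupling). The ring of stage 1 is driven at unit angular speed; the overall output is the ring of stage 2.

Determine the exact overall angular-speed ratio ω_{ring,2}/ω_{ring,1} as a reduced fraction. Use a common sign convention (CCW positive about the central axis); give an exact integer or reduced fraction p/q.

-1748/315

Stage 1: N_ring = 20 + 2·28 = 76
Stage 1: 20(ω_s−ω_c) = −76(ω_r−ω_c),  ω_c=0, ω_r=1
Stage 1: ω_s = 0 − (76/20)(1−0) = -19/5
  ⇒ ω_s¹/ω_r¹ = -19/5
Stage 2: N_ring = 29 + 2·17 = 63
Stage 2: 29(ω_s−ω_c) = −63(ω_r−ω_c),  ω_s=0, ω_c=1
Stage 2: ω_r = 1 − (29/63)(0−1) = 92/63
  ⇒ ω_r²/ω_c² = 92/63
Coupling ω_c² = ω_s¹ ⇒ overall = -19/5 × 92/63 = -1748/315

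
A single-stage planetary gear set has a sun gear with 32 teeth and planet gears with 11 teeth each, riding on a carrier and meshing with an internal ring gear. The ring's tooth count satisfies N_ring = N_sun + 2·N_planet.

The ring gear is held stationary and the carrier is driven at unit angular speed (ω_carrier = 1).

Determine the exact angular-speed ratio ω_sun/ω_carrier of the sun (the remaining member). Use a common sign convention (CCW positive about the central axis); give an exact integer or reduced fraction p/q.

N_ring = 32 + 2·11 = 54
32(ω_s−ω_c) = −54(ω_r−ω_c),  ω_r=0, ω_c=1
ω_s = 1 − (54/32)(0−1) = 43/16
ω_s/ω_c = 43/16

43/16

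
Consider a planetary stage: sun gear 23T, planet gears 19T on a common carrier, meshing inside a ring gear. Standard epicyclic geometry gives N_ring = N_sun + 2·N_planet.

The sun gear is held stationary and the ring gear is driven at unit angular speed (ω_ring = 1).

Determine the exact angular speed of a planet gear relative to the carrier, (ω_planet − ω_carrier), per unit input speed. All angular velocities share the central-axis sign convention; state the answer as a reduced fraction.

N_ring = 23 + 2·19 = 61
23(ω_s−ω_c) = −61(ω_r−ω_c),  ω_s=0, ω_r=1
23(0−ω_c) = −61(1−ω_c)  ⇒  84ω_c = 61  ⇒  ω_c = 61/84
sun–planet: 23·(0−61/84) = −19·(ω_p−ω_c)  ⇒  ω_p−ω_c = −(23/19)·(-61/84) = 1403/1596

1403/1596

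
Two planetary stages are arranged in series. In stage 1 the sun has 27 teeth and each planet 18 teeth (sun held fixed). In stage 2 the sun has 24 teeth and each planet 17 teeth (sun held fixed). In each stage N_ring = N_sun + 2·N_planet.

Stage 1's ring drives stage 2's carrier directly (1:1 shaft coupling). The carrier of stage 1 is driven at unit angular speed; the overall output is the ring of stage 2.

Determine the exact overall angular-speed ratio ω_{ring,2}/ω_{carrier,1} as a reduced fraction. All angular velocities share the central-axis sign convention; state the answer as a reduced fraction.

410/203

Stage 1: N_ring = 27 + 2·18 = 63
Stage 1: 27(ω_s−ω_c) = −63(ω_r−ω_c),  ω_s=0, ω_c=1
Stage 1: ω_r = 1 − (27/63)(0−1) = 10/7
  ⇒ ω_r¹/ω_c¹ = 10/7
Stage 2: N_ring = 24 + 2·17 = 58
Stage 2: 24(ω_s−ω_c) = −58(ω_r−ω_c),  ω_s=0, ω_c=1
Stage 2: ω_r = 1 − (24/58)(0−1) = 41/29
  ⇒ ω_r²/ω_c² = 41/29
Coupling ω_c² = ω_r¹ ⇒ overall = 10/7 × 41/29 = 410/203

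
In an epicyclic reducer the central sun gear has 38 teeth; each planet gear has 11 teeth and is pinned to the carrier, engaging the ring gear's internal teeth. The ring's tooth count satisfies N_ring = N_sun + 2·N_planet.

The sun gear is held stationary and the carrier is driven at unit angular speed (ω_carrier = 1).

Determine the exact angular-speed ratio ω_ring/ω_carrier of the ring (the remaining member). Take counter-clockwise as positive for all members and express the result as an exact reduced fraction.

N_ring = 38 + 2·11 = 60
38(ω_s−ω_c) = −60(ω_r−ω_c),  ω_s=0, ω_c=1
ω_r = 1 − (38/60)(0−1) = 49/30
ω_r/ω_c = 49/30

49/30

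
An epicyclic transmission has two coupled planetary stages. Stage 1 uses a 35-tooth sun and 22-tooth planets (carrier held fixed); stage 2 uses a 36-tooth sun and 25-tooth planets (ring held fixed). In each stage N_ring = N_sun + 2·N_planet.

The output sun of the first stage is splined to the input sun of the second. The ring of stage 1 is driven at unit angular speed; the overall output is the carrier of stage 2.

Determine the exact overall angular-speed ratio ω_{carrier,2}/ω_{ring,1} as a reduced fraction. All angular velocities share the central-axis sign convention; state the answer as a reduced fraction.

Stage 1: N_ring = 35 + 2·22 = 79
Stage 1: 35(ω_s−ω_c) = −79(ω_r−ω_c),  ω_c=0, ω_r=1
Stage 1: ω_s = 0 − (79/35)(1−0) = -79/35
  ⇒ ω_s¹/ω_r¹ = -79/35
Stage 2: N_ring = 36 + 2·25 = 86
Stage 2: 36(ω_s−ω_c) = −86(ω_r−ω_c),  ω_r=0, ω_s=1
Stage 2: 36(1−ω_c) = −86(0−ω_c)  ⇒  122ω_c = 36  ⇒  ω_c = 18/61
  ⇒ ω_c²/ω_s² = 18/61
Coupling ω_s² = ω_s¹ ⇒ overall = -79/35 × 18/61 = -1422/2135

-1422/2135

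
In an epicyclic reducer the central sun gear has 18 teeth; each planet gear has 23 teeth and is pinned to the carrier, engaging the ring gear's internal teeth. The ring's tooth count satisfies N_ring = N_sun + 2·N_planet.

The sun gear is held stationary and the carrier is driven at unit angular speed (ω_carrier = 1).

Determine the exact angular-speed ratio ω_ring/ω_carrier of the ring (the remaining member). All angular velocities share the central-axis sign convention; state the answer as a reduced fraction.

N_ring = 18 + 2·23 = 64
18(ω_s−ω_c) = −64(ω_r−ω_c),  ω_s=0, ω_c=1
ω_r = 1 − (18/64)(0−1) = 41/32
ω_r/ω_c = 41/32

41/32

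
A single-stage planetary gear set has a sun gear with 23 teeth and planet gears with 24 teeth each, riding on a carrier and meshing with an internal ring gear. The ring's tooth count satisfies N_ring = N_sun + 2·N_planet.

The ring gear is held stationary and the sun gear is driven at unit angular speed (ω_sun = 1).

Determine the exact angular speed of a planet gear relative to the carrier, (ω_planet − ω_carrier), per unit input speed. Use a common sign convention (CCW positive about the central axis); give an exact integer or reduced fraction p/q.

-1633/2256

N_ring = 23 + 2·24 = 71
23(ω_s−ω_c) = −71(ω_r−ω_c),  ω_r=0, ω_s=1
23(1−ω_c) = −71(0−ω_c)  ⇒  94ω_c = 23  ⇒  ω_c = 23/94
sun–planet: 23·(1−23/94) = −24·(ω_p−ω_c)  ⇒  ω_p−ω_c = −(23/24)·(71/94) = -1633/2256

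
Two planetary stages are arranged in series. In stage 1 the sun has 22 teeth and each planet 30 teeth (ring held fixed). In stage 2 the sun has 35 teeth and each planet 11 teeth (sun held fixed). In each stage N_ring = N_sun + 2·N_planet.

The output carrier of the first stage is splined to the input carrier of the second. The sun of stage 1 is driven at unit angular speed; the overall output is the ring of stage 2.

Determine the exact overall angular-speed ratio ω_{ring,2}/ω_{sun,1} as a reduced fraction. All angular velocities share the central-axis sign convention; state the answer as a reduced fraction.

Stage 1: N_ring = 22 + 2·30 = 82
Stage 1: 22(ω_s−ω_c) = −82(ω_r−ω_c),  ω_r=0, ω_s=1
Stage 1: 22(1−ω_c) = −82(0−ω_c)  ⇒  104ω_c = 22  ⇒  ω_c = 11/52
  ⇒ ω_c¹/ω_s¹ = 11/52
Stage 2: N_ring = 35 + 2·11 = 57
Stage 2: 35(ω_s−ω_c) = −57(ω_r−ω_c),  ω_s=0, ω_c=1
Stage 2: ω_r = 1 − (35/57)(0−1) = 92/57
  ⇒ ω_r²/ω_c² = 92/57
Coupling ω_c² = ω_c¹ ⇒ overall = 11/52 × 92/57 = 253/741

253/741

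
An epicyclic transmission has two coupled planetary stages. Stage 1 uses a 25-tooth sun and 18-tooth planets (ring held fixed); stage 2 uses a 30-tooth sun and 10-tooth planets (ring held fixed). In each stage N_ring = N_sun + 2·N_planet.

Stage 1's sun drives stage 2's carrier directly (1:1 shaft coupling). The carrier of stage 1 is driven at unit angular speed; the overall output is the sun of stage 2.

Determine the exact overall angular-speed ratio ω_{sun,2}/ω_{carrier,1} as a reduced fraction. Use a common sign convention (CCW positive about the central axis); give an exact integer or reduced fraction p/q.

688/75

Stage 1: N_ring = 25 + 2·18 = 61
Stage 1: 25(ω_s−ω_c) = −61(ω_r−ω_c),  ω_r=0, ω_c=1
Stage 1: ω_s = 1 − (61/25)(0−1) = 86/25
  ⇒ ω_s¹/ω_c¹ = 86/25
Stage 2: N_ring = 30 + 2·10 = 50
Stage 2: 30(ω_s−ω_c) = −50(ω_r−ω_c),  ω_r=0, ω_c=1
Stage 2: ω_s = 1 − (50/30)(0−1) = 8/3
  ⇒ ω_s²/ω_c² = 8/3
Coupling ω_c² = ω_s¹ ⇒ overall = 86/25 × 8/3 = 688/75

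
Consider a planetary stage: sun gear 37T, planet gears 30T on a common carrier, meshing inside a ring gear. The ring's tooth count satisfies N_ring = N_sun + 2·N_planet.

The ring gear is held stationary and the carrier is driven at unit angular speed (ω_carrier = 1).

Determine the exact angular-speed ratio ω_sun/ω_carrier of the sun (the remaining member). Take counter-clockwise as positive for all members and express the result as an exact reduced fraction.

N_ring = 37 + 2·30 = 97
37(ω_s−ω_c) = −97(ω_r−ω_c),  ω_r=0, ω_c=1
ω_s = 1 − (97/37)(0−1) = 134/37
ω_s/ω_c = 134/37

134/37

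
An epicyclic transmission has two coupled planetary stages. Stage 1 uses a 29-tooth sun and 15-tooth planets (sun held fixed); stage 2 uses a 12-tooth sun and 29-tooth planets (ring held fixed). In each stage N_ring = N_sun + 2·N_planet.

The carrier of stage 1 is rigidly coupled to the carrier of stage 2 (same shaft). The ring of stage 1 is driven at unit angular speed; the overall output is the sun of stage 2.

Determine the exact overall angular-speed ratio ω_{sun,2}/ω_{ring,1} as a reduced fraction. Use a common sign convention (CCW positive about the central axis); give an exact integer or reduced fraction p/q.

2419/528

Stage 1: N_ring = 29 + 2·15 = 59
Stage 1: 29(ω_s−ω_c) = −59(ω_r−ω_c),  ω_s=0, ω_r=1
Stage 1: 29(0−ω_c) = −59(1−ω_c)  ⇒  88ω_c = 59  ⇒  ω_c = 59/88
  ⇒ ω_c¹/ω_r¹ = 59/88
Stage 2: N_ring = 12 + 2·29 = 70
Stage 2: 12(ω_s−ω_c) = −70(ω_r−ω_c),  ω_r=0, ω_c=1
Stage 2: ω_s = 1 − (70/12)(0−1) = 41/6
  ⇒ ω_s²/ω_c² = 41/6
Coupling ω_c² = ω_c¹ ⇒ overall = 59/88 × 41/6 = 2419/528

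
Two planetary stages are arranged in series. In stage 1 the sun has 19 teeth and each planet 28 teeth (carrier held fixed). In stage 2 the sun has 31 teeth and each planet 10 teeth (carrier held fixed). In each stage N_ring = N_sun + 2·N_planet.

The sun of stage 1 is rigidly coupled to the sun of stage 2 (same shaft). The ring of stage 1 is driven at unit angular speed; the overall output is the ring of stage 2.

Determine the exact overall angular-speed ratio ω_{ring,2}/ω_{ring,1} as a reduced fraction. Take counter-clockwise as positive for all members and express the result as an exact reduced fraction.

Stage 1: N_ring = 19 + 2·28 = 75
Stage 1: 19(ω_s−ω_c) = −75(ω_r−ω_c),  ω_c=0, ω_r=1
Stage 1: ω_s = 0 − (75/19)(1−0) = -75/19
  ⇒ ω_s¹/ω_r¹ = -75/19
Stage 2: N_ring = 31 + 2·10 = 51
Stage 2: 31(ω_s−ω_c) = −51(ω_r−ω_c),  ω_c=0, ω_s=1
Stage 2: ω_r = 0 − (31/51)(1−0) = -31/51
  ⇒ ω_r²/ω_s² = -31/51
Coupling ω_s² = ω_s¹ ⇒ overall = -75/19 × -31/51 = 775/323

775/323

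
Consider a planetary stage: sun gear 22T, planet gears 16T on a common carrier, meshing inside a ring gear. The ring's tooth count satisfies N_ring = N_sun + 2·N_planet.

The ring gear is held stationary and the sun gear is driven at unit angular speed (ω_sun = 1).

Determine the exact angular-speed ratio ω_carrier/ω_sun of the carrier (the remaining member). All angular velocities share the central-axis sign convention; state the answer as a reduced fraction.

N_ring = 22 + 2·16 = 54
22(ω_s−ω_c) = −54(ω_r−ω_c),  ω_r=0, ω_s=1
22(1−ω_c) = −54(0−ω_c)  ⇒  76ω_c = 22  ⇒  ω_c = 11/38
ω_c/ω_s = 11/38

11/38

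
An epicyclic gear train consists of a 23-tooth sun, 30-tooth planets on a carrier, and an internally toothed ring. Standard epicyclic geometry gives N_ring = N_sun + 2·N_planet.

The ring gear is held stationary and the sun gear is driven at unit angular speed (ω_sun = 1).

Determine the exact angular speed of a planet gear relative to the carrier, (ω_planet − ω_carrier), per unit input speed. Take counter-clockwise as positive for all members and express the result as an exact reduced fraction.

N_ring = 23 + 2·30 = 83
23(ω_s−ω_c) = −83(ω_r−ω_c),  ω_r=0, ω_s=1
23(1−ω_c) = −83(0−ω_c)  ⇒  106ω_c = 23  ⇒  ω_c = 23/106
sun–planet: 23·(1−23/106) = −30·(ω_p−ω_c)  ⇒  ω_p−ω_c = −(23/30)·(83/106) = -1909/3180

-1909/3180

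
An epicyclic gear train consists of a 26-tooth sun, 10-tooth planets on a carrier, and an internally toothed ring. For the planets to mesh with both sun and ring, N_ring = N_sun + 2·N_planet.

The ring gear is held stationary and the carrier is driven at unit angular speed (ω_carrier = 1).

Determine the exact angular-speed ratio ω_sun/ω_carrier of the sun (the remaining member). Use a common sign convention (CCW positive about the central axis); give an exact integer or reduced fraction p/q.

36/13

N_ring = 26 + 2·10 = 46
26(ω_s−ω_c) = −46(ω_r−ω_c),  ω_r=0, ω_c=1
ω_s = 1 − (46/26)(0−1) = 36/13
ω_s/ω_c = 36/13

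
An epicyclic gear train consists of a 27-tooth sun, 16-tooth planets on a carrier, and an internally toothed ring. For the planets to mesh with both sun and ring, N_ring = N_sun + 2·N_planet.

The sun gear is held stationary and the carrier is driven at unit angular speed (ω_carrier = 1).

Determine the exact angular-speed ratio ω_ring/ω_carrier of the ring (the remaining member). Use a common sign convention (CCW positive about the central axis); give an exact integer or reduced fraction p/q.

86/59

N_ring = 27 + 2·16 = 59
27(ω_s−ω_c) = −59(ω_r−ω_c),  ω_s=0, ω_c=1
ω_r = 1 − (27/59)(0−1) = 86/59
ω_r/ω_c = 86/59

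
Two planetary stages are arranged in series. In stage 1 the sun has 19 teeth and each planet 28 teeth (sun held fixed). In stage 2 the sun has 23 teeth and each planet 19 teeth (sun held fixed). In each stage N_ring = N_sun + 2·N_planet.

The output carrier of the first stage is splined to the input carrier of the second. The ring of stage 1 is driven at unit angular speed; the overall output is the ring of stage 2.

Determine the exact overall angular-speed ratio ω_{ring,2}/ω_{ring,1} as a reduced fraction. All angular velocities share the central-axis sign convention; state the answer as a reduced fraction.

Stage 1: N_ring = 19 + 2·28 = 75
Stage 1: 19(ω_s−ω_c) = −75(ω_r−ω_c),  ω_s=0, ω_r=1
Stage 1: 19(0−ω_c) = −75(1−ω_c)  ⇒  94ω_c = 75  ⇒  ω_c = 75/94
  ⇒ ω_c¹/ω_r¹ = 75/94
Stage 2: N_ring = 23 + 2·19 = 61
Stage 2: 23(ω_s−ω_c) = −61(ω_r−ω_c),  ω_s=0, ω_c=1
Stage 2: ω_r = 1 − (23/61)(0−1) = 84/61
  ⇒ ω_r²/ω_c² = 84/61
Coupling ω_c² = ω_c¹ ⇒ overall = 75/94 × 84/61 = 3150/2867

3150/2867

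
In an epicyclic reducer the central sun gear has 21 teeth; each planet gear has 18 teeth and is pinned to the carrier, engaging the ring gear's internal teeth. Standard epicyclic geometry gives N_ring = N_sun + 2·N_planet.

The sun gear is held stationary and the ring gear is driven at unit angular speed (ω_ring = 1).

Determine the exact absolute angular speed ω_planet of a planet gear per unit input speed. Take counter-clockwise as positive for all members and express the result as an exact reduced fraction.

N_ring = 21 + 2·18 = 57
21(ω_s−ω_c) = −57(ω_r−ω_c),  ω_s=0, ω_r=1
21(0−ω_c) = −57(1−ω_c)  ⇒  78ω_c = 57  ⇒  ω_c = 19/26
sun–planet: 21·(0−19/26) = −18·(ω_p−ω_c)  ⇒  ω_p−ω_c = −(21/18)·(-19/26) = 133/156
ω_p = 19/26 + 133/156 = 19/12

19/12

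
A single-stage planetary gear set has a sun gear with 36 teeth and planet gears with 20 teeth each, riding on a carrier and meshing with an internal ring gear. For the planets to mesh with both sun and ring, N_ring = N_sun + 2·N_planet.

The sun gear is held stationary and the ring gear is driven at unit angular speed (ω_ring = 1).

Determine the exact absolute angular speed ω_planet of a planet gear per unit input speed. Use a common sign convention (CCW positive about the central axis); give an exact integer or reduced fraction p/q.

N_ring = 36 + 2·20 = 76
36(ω_s−ω_c) = −76(ω_r−ω_c),  ω_s=0, ω_r=1
36(0−ω_c) = −76(1−ω_c)  ⇒  112ω_c = 76  ⇒  ω_c = 19/28
sun–planet: 36·(0−19/28) = −20·(ω_p−ω_c)  ⇒  ω_p−ω_c = −(36/20)·(-19/28) = 171/140
ω_p = 19/28 + 171/140 = 19/10

19/10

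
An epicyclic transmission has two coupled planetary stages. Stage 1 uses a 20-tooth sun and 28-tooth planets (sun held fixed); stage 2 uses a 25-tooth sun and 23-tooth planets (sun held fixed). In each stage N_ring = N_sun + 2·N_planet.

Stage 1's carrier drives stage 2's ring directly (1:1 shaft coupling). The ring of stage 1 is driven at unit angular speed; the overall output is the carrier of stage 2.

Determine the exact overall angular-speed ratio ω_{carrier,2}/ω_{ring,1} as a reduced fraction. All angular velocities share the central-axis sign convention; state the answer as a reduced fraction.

Stage 1: N_ring = 20 + 2·28 = 76
Stage 1: 20(ω_s−ω_c) = −76(ω_r−ω_c),  ω_s=0, ω_r=1
Stage 1: 20(0−ω_c) = −76(1−ω_c)  ⇒  96ω_c = 76  ⇒  ω_c = 19/24
  ⇒ ω_c¹/ω_r¹ = 19/24
Stage 2: N_ring = 25 + 2·23 = 71
Stage 2: 25(ω_s−ω_c) = −71(ω_r−ω_c),  ω_s=0, ω_r=1
Stage 2: 25(0−ω_c) = −71(1−ω_c)  ⇒  96ω_c = 71  ⇒  ω_c = 71/96
  ⇒ ω_c²/ω_r² = 71/96
Coupling ω_r² = ω_c¹ ⇒ overall = 19/24 × 71/96 = 1349/2304

1349/2304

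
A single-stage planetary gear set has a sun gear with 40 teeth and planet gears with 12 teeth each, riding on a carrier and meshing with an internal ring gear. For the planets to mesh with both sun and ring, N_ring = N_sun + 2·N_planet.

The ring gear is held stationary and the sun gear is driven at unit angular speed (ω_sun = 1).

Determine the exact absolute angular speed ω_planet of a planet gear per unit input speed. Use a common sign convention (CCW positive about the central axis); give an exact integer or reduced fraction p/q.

N_ring = 40 + 2·12 = 64
40(ω_s−ω_c) = −64(ω_r−ω_c),  ω_r=0, ω_s=1
40(1−ω_c) = −64(0−ω_c)  ⇒  104ω_c = 40  ⇒  ω_c = 5/13
sun–planet: 40·(1−5/13) = −12·(ω_p−ω_c)  ⇒  ω_p−ω_c = −(40/12)·(8/13) = -80/39
ω_p = 5/13 − 80/39 = -5/3

-5/3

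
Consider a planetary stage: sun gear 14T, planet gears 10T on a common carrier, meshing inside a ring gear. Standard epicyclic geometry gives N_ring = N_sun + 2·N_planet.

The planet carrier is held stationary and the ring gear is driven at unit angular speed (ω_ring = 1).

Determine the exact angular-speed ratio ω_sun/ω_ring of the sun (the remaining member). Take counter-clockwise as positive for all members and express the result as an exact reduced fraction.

-17/7

N_ring = 14 + 2·10 = 34
14(ω_s−ω_c) = −34(ω_r−ω_c),  ω_c=0, ω_r=1
ω_s = 0 − (34/14)(1−0) = -17/7
ω_s/ω_r = -17/7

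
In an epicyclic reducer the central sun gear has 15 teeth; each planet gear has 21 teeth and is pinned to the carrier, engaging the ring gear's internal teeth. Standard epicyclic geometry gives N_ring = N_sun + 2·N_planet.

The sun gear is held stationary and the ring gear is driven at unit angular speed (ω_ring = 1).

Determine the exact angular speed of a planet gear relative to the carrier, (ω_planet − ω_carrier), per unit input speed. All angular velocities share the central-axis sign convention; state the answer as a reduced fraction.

95/168

N_ring = 15 + 2·21 = 57
15(ω_s−ω_c) = −57(ω_r−ω_c),  ω_s=0, ω_r=1
15(0−ω_c) = −57(1−ω_c)  ⇒  72ω_c = 57  ⇒  ω_c = 19/24
sun–planet: 15·(0−19/24) = −21·(ω_p−ω_c)  ⇒  ω_p−ω_c = −(15/21)·(-19/24) = 95/168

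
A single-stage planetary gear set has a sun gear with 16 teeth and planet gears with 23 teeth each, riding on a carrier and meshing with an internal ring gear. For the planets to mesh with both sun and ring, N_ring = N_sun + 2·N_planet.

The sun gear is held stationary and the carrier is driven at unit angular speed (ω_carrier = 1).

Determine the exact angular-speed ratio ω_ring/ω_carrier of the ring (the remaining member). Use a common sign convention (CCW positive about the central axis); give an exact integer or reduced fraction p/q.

39/31

N_ring = 16 + 2·23 = 62
16(ω_s−ω_c) = −62(ω_r−ω_c),  ω_s=0, ω_c=1
ω_r = 1 − (16/62)(0−1) = 39/31
ω_r/ω_c = 39/31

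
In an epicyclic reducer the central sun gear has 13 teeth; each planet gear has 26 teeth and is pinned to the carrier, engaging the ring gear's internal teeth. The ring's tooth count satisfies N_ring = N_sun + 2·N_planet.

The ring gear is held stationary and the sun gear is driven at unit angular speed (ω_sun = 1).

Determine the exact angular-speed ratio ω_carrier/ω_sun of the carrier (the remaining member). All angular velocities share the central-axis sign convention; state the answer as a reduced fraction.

1/6

N_ring = 13 + 2·26 = 65
13(ω_s−ω_c) = −65(ω_r−ω_c),  ω_r=0, ω_s=1
13(1−ω_c) = −65(0−ω_c)  ⇒  78ω_c = 13  ⇒  ω_c = 1/6
ω_c/ω_s = 1/6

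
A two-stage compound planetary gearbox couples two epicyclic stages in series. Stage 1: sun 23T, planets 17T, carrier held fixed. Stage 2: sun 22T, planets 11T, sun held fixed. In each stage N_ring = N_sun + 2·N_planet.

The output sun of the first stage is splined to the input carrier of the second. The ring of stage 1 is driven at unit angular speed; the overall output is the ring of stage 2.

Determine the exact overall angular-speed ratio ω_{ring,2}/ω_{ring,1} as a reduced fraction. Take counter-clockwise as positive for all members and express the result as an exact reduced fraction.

Stage 1: N_ring = 23 + 2·17 = 57
Stage 1: 23(ω_s−ω_c) = −57(ω_r−ω_c),  ω_c=0, ω_r=1
Stage 1: ω_s = 0 − (57/23)(1−0) = -57/23
  ⇒ ω_s¹/ω_r¹ = -57/23
Stage 2: N_ring = 22 + 2·11 = 44
Stage 2: 22(ω_s−ω_c) = −44(ω_r−ω_c),  ω_s=0, ω_c=1
Stage 2: ω_r = 1 − (22/44)(0−1) = 3/2
  ⇒ ω_r²/ω_c² = 3/2
Coupling ω_c² = ω_s¹ ⇒ overall = -57/23 × 3/2 = -171/46

-171/46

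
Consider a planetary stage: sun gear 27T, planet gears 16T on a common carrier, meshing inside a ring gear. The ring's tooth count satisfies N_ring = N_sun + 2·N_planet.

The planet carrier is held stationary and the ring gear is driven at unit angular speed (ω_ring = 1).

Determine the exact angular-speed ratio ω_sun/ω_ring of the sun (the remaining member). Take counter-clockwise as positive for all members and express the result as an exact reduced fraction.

N_ring = 27 + 2·16 = 59
27(ω_s−ω_c) = −59(ω_r−ω_c),  ω_c=0, ω_r=1
ω_s = 0 − (59/27)(1−0) = -59/27
ω_s/ω_r = -59/27

-59/27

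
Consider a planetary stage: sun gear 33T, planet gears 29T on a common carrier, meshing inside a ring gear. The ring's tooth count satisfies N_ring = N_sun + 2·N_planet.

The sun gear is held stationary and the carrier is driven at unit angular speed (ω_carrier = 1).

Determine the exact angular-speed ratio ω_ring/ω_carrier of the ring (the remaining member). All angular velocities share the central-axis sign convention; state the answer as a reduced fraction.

N_ring = 33 + 2·29 = 91
33(ω_s−ω_c) = −91(ω_r−ω_c),  ω_s=0, ω_c=1
ω_r = 1 − (33/91)(0−1) = 124/91
ω_r/ω_c = 124/91

124/91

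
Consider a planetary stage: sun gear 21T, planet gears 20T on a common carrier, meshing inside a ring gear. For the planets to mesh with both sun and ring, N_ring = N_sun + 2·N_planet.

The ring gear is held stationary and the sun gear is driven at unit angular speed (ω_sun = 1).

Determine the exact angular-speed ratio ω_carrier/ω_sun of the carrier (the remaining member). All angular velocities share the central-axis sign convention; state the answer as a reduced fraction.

N_ring = 21 + 2·20 = 61
21(ω_s−ω_c) = −61(ω_r−ω_c),  ω_r=0, ω_s=1
21(1−ω_c) = −61(0−ω_c)  ⇒  82ω_c = 21  ⇒  ω_c = 21/82
ω_c/ω_s = 21/82

21/82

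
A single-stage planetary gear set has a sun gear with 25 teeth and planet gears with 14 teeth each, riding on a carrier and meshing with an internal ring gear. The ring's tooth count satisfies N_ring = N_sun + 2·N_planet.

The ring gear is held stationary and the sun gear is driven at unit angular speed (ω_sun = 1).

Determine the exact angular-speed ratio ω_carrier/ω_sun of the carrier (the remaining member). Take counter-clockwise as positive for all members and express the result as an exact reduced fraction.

N_ring = 25 + 2·14 = 53
25(ω_s−ω_c) = −53(ω_r−ω_c),  ω_r=0, ω_s=1
25(1−ω_c) = −53(0−ω_c)  ⇒  78ω_c = 25  ⇒  ω_c = 25/78
ω_c/ω_s = 25/78

25/78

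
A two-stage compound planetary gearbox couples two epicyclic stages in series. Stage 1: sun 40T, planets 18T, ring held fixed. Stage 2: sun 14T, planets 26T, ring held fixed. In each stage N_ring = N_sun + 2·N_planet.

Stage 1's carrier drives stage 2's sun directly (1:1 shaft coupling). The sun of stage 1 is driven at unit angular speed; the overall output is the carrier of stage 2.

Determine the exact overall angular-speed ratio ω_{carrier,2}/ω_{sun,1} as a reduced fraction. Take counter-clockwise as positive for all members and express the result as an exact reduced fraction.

Stage 1: N_ring = 40 + 2·18 = 76
Stage 1: 40(ω_s−ω_c) = −76(ω_r−ω_c),  ω_r=0, ω_s=1
Stage 1: 40(1−ω_c) = −76(0−ω_c)  ⇒  116ω_c = 40  ⇒  ω_c = 10/29
  ⇒ ω_c¹/ω_s¹ = 10/29
Stage 2: N_ring = 14 + 2·26 = 66
Stage 2: 14(ω_s−ω_c) = −66(ω_r−ω_c),  ω_r=0, ω_s=1
Stage 2: 14(1−ω_c) = −66(0−ω_c)  ⇒  80ω_c = 14  ⇒  ω_c = 7/40
  ⇒ ω_c²/ω_s² = 7/40
Coupling ω_s² = ω_c¹ ⇒ overall = 10/29 × 7/40 = 7/116

7/116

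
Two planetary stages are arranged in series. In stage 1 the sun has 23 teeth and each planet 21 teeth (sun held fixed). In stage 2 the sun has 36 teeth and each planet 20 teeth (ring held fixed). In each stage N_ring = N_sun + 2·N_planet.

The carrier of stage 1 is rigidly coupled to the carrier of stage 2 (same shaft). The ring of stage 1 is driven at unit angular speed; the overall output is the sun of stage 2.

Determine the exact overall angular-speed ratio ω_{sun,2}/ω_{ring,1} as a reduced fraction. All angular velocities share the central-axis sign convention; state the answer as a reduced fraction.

455/198

Stage 1: N_ring = 23 + 2·21 = 65
Stage 1: 23(ω_s−ω_c) = −65(ω_r−ω_c),  ω_s=0, ω_r=1
Stage 1: 23(0−ω_c) = −65(1−ω_c)  ⇒  88ω_c = 65  ⇒  ω_c = 65/88
  ⇒ ω_c¹/ω_r¹ = 65/88
Stage 2: N_ring = 36 + 2·20 = 76
Stage 2: 36(ω_s−ω_c) = −76(ω_r−ω_c),  ω_r=0, ω_c=1
Stage 2: ω_s = 1 − (76/36)(0−1) = 28/9
  ⇒ ω_s²/ω_c² = 28/9
Coupling ω_c² = ω_c¹ ⇒ overall = 65/88 × 28/9 = 455/198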